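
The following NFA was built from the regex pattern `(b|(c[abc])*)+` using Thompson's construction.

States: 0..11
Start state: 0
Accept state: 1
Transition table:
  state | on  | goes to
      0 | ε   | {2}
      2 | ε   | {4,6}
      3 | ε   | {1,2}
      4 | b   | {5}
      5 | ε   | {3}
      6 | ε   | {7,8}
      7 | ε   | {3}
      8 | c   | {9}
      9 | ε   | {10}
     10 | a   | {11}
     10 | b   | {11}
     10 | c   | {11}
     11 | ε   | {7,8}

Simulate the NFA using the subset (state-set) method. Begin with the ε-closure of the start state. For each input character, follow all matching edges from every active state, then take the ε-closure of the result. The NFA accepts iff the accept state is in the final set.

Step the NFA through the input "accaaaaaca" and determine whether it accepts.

S₀ = ε-closure({0}) = {0,1,2,3,4,6,7,8}
'a' @ 1: {}  — no active states
rest 'ccaaaaaca' ignored (set empty)
final: {}; accept 1 not in set

Answer: REJECT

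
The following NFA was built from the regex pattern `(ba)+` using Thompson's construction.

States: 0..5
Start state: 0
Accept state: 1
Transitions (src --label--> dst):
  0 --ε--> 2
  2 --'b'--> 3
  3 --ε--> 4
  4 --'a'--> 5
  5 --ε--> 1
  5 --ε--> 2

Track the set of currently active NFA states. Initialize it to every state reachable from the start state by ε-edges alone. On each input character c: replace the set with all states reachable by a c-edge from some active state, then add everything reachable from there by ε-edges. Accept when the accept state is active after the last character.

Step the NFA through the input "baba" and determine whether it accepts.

initial (ε-close {0}): {0,2}
'b' @ 1: {3,4}
'a' @ 2: {1,2,5}  (accept∈set)
'b' @ 3: {3,4}
'a' @ 4: {1,2,5}  (accept∈set)
after full input: {1,2,5}  (accept=1 in)

Answer: ACCEPT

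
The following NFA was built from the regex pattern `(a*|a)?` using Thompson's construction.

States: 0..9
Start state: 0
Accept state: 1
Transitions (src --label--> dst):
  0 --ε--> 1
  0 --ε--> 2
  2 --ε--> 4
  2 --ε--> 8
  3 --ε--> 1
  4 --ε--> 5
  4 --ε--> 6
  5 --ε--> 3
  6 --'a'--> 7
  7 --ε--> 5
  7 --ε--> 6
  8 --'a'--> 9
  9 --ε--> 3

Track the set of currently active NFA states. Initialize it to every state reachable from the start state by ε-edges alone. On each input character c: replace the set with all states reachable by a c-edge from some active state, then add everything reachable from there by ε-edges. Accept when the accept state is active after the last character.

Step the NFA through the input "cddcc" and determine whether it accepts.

Answer: REJECT

Derivation:
initial (ε-close {0}): {0,1,2,3,4,5,6,8}
'c' @ 1: {}  — dead — no transitions
rest 'ddcc' ignored (set empty)
end set {} — state 1 not in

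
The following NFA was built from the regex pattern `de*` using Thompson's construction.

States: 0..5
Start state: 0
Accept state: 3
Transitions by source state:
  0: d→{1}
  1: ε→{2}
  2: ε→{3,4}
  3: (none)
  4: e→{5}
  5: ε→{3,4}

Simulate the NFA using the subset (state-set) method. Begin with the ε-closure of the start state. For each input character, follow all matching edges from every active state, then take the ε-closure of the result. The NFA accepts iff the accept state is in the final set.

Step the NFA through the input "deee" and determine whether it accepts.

initial (ε-close {0}): {0}
'd' @ 1: {1,2,3,4}  ✓accept
'e' @ 2: {3,4,5}  ✓accept
'e' @ 3: {3,4,5}  ✓accept
'e' @ 4: {3,4,5}  ✓accept
final: {3,4,5}; accept 3 in set

Answer: ACCEPT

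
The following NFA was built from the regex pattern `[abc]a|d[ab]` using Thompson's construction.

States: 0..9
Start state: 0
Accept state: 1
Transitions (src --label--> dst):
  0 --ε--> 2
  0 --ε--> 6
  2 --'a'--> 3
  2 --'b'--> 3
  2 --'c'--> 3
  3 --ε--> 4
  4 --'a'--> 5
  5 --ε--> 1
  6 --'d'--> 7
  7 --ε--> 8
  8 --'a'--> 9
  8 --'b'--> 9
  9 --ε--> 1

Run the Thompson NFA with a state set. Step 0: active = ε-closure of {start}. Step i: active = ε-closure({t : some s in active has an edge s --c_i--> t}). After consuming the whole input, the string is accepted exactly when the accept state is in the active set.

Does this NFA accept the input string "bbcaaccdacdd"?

initial (ε-close {0}): {0,2,6}
'b' @ 1: {3,4}
'b' @ 2: {}  — no active states
rest 'caaccdacdd' ignored (set empty)
end set {} — state 1 not in

Answer: REJECT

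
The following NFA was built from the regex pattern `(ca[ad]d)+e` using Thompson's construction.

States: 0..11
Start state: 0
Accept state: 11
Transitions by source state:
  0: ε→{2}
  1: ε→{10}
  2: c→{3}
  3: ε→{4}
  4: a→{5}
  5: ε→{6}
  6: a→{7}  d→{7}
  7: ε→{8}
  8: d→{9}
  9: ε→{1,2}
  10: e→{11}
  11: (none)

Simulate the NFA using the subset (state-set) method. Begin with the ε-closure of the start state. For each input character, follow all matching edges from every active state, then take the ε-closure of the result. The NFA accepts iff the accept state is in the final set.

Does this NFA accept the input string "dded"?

Answer: REJECT

Steps:
S₀ = ε-closure({0}) = {0,2}
'd' @ 1: {}  — no active states
rest 'ded' ignored (set empty)
end set {} — state 11 not in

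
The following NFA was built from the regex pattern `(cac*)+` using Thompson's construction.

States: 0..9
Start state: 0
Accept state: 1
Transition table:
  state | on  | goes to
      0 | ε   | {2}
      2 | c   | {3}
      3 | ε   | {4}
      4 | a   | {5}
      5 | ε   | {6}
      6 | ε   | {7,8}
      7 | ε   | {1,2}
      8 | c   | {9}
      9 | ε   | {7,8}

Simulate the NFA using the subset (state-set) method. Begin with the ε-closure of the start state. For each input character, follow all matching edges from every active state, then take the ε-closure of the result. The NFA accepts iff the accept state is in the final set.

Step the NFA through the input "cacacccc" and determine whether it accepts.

S₀ = ε-closure({0}) = {0,2}
'c' @ 1: {3,4}
'a' @ 2: {1,2,5,6,7,8}  ✓accept
'c' @ 3: {1,2,3,4,7,8,9}  ✓accept
'a' @ 4: {1,2,5,6,7,8}  ✓accept
'c' @ 5: {1,2,3,4,7,8,9}  ✓accept
'c' @ 6: {1,2,3,4,7,8,9}  ✓accept
'c' @ 7: {1,2,3,4,7,8,9}  ✓accept
'c' @ 8: {1,2,3,4,7,8,9}  ✓accept
after full input: {1,2,3,4,7,8,9}  (accept=1 in)

Answer: ACCEPT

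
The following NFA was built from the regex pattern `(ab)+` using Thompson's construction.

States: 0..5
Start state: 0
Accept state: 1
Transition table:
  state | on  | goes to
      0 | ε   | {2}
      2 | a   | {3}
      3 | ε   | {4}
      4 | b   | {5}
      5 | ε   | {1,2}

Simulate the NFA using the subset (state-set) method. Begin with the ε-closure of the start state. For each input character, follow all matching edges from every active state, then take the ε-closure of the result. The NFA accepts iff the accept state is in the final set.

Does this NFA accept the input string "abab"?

Answer: ACCEPT

Steps:
S₀ = ε-closure({0}) = {0,2}
'a' @ 1: {3,4}
'b' @ 2: {1,2,5}  [accepting]
'a' @ 3: {3,4}
'b' @ 4: {1,2,5}  [accepting]
after full input: {1,2,5}  (accept=1 in)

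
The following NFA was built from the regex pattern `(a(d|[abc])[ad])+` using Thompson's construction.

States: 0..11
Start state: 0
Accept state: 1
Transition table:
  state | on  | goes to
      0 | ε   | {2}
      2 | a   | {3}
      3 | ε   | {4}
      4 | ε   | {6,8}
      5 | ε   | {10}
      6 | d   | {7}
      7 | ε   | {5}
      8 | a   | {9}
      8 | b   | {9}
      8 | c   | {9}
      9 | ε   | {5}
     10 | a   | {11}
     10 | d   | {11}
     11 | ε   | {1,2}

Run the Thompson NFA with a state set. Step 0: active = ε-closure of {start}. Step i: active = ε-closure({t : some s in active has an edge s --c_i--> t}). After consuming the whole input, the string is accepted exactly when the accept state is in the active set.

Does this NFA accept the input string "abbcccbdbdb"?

Answer: REJECT

Steps:
start: ε-closure({0}) = {0,2}
'a' @ 1: {3,4,6,8}
'b' @ 2: {5,9,10}
'b' @ 3: {}  — state set empty
rest 'cccbdbdb' ignored (set empty)
final: {}; accept 1 not in set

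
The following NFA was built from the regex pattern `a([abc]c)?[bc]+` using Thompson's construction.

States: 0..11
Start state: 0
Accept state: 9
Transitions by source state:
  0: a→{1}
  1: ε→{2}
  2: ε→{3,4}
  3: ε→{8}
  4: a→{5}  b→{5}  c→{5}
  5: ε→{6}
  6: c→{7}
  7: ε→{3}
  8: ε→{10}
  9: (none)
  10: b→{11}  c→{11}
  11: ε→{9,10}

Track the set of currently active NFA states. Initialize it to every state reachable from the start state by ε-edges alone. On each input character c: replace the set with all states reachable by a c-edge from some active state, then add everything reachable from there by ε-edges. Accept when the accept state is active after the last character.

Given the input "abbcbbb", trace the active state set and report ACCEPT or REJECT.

Answer: ACCEPT

Steps:
S₀ = ε-closure({0}) = {0}
'a' @ 1: {1,2,3,4,8,10}
'b' @ 2: {5,6,9,10,11}  (accept∈set)
'b' @ 3: {9,10,11}  (accept∈set)
'c' @ 4: {9,10,11}  (accept∈set)
'b' @ 5: {9,10,11}  (accept∈set)
'b' @ 6: {9,10,11}  (accept∈set)
'b' @ 7: {9,10,11}  (accept∈set)
after full input: {9,10,11}  (accept=9 in)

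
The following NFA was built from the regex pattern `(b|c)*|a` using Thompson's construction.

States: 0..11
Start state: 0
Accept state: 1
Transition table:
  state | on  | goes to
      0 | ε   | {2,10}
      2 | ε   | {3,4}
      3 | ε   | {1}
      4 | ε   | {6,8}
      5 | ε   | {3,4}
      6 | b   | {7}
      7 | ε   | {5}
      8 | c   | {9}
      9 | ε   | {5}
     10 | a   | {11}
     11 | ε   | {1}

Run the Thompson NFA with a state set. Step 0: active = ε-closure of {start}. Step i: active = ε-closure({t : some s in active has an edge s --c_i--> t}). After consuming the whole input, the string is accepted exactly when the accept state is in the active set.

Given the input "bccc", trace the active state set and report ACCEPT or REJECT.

start: ε-closure({0}) = {0,1,2,3,4,6,8,10}
'b' @ 1: {1,3,4,5,6,7,8}  (accept∈set)
'c' @ 2: {1,3,4,5,6,8,9}  (accept∈set)
'c' @ 3: {1,3,4,5,6,8,9}  (accept∈set)
'c' @ 4: {1,3,4,5,6,8,9}  (accept∈set)
after full input: {1,3,4,5,6,8,9}  (accept=1 in)

Answer: ACCEPT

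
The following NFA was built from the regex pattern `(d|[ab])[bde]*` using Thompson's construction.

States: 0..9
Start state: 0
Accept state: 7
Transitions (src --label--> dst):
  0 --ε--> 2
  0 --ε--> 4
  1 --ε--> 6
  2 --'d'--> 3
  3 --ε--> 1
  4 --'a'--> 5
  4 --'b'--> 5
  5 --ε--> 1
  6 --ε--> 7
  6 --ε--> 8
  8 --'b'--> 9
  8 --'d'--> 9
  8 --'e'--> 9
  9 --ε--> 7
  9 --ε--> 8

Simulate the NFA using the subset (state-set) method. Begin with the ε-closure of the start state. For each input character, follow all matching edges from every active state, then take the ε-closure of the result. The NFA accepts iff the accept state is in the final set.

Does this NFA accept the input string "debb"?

start: ε-closure({0}) = {0,2,4}
'd' @ 1: {1,3,6,7,8}  [accepting]
'e' @ 2: {7,8,9}  [accepting]
'b' @ 3: {7,8,9}  [accepting]
'b' @ 4: {7,8,9}  [accepting]
end set {7,8,9} — state 7 in

Answer: ACCEPT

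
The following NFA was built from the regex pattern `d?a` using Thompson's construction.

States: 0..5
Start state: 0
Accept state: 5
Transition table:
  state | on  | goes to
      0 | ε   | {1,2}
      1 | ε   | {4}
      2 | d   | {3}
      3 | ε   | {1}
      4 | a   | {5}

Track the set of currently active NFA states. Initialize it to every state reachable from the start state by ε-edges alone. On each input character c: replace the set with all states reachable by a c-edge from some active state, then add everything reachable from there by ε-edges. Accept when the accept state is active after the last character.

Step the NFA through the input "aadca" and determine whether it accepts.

Answer: REJECT

Derivation:
S₀ = ε-closure({0}) = {0,1,2,4}
'a' @ 1: {5}  (accept∈set)
'a' @ 2: {}  — dead — no transitions
rest 'dca' ignored (set empty)
after full input: {}  (accept=5 not in)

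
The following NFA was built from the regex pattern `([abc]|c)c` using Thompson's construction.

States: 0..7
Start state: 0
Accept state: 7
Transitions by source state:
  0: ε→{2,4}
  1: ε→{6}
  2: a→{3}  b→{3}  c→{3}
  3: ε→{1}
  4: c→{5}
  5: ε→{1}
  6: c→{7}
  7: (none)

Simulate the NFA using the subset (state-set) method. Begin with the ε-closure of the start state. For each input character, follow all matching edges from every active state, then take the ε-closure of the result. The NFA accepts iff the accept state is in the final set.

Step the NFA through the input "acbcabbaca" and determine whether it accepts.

Answer: REJECT

Steps:
initial (ε-close {0}): {0,2,4}
'a' @ 1: {1,3,6}
'c' @ 2: {7}  [accepting]
'b' @ 3: {}  — state set empty
rest 'cabbaca' ignored (set empty)
final: {}; accept 7 not in set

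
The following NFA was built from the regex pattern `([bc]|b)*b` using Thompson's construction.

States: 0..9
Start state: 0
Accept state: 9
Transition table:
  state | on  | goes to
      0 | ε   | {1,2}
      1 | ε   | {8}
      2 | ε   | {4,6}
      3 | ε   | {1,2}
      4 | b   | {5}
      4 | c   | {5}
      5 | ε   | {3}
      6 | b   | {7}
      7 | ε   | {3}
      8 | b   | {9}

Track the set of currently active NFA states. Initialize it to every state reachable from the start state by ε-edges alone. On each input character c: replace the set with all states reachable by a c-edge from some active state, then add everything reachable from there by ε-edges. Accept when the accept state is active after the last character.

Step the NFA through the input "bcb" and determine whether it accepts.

Answer: ACCEPT

Derivation:
S₀ = ε-closure({0}) = {0,1,2,4,6,8}
'b' @ 1: {1,2,3,4,5,6,7,8,9}  ✓accept
'c' @ 2: {1,2,3,4,5,6,8}
'b' @ 3: {1,2,3,4,5,6,7,8,9}  ✓accept
after full input: {1,2,3,4,5,6,7,8,9}  (accept=9 in)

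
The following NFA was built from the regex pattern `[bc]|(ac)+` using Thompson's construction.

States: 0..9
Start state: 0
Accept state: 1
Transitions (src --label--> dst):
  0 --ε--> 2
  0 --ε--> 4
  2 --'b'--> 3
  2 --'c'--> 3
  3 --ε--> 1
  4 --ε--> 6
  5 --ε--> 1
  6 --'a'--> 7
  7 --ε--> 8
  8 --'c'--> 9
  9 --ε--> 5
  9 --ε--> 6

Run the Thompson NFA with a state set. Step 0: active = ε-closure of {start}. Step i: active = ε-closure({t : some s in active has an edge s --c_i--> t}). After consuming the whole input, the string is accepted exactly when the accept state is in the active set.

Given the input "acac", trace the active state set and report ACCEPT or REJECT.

start: ε-closure({0}) = {0,2,4,6}
'a' @ 1: {7,8}
'c' @ 2: {1,5,6,9}  (accept∈set)
'a' @ 3: {7,8}
'c' @ 4: {1,5,6,9}  (accept∈set)
final: {1,5,6,9}; accept 1 in set

Answer: ACCEPT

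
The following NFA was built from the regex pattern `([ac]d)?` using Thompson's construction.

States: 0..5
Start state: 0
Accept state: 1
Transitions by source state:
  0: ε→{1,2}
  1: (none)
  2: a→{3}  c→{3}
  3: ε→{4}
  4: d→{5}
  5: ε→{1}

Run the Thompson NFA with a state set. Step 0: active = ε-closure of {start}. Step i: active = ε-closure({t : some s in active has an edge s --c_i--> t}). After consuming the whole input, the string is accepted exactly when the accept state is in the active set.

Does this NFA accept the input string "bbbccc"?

Answer: REJECT

Steps:
initial (ε-close {0}): {0,1,2}
'b' @ 1: {}  — state set empty
rest 'bbccc' ignored (set empty)
final: {}; accept 1 not in set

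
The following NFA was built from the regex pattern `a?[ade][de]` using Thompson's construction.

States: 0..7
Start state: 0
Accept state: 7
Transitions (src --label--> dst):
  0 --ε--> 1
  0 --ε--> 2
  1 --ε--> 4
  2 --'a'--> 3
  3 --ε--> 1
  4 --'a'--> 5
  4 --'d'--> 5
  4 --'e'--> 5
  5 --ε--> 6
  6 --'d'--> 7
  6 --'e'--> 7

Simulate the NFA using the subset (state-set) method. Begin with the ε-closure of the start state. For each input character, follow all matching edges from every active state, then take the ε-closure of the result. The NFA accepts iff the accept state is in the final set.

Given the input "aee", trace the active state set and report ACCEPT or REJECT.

Answer: ACCEPT

Derivation:
start: ε-closure({0}) = {0,1,2,4}
'a' @ 1: {1,3,4,5,6}
'e' @ 2: {5,6,7}  ✓accept
'e' @ 3: {7}  ✓accept
end set {7} — state 7 in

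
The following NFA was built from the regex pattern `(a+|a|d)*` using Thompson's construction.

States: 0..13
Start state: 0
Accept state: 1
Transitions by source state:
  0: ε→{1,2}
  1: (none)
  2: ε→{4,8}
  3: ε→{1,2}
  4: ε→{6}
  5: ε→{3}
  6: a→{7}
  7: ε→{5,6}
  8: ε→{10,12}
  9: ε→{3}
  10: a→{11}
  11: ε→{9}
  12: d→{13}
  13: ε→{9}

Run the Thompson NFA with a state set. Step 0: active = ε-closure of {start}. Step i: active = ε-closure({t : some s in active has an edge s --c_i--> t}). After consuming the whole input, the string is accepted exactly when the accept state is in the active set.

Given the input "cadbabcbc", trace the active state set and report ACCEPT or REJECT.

Answer: REJECT

Derivation:
initial (ε-close {0}): {0,1,2,4,6,8,10,12}
'c' @ 1: {}  — no active states
rest 'adbabcbc' ignored (set empty)
end set {} — state 1 not in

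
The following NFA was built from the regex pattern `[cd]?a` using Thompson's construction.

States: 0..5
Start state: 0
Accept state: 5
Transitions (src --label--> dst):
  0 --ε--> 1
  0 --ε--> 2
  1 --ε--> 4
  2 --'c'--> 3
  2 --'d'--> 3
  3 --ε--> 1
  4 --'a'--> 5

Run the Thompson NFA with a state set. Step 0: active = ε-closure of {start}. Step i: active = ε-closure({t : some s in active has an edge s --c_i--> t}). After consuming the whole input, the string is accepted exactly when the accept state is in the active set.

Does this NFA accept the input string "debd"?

Answer: REJECT

Trace:
S₀ = ε-closure({0}) = {0,1,2,4}
'd' @ 1: {1,3,4}
'e' @ 2: {}  — no active states
rest 'bd' ignored (set empty)
after full input: {}  (accept=5 not in)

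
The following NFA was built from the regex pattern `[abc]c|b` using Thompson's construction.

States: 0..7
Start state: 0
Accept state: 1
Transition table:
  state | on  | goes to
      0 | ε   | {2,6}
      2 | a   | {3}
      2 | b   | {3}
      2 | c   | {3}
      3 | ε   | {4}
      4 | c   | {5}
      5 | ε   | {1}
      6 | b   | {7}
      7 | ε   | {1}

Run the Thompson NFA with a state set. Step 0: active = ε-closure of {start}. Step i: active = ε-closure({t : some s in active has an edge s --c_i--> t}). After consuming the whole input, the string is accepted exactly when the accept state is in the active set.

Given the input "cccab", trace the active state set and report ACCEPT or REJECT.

S₀ = ε-closure({0}) = {0,2,6}
'c' @ 1: {3,4}
'c' @ 2: {1,5}  ✓accept
'c' @ 3: {}  — no active states
rest 'ab' ignored (set empty)
final: {}; accept 1 not in set

Answer: REJECT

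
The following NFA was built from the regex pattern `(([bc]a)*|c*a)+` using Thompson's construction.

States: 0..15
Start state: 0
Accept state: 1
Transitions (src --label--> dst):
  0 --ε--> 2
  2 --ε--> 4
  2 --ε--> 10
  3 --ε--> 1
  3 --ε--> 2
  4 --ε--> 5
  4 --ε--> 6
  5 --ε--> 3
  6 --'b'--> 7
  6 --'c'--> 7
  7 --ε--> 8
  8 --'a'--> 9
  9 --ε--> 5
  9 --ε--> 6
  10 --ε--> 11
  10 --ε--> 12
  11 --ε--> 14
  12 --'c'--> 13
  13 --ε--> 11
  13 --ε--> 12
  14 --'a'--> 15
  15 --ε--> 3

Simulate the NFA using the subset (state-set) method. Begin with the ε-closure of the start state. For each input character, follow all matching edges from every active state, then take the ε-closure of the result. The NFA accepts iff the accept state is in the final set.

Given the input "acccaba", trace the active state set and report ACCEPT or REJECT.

S₀ = ε-closure({0}) = {0,1,2,3,4,5,6,10,11,12,14}
'a' @ 1: {1,2,3,4,5,6,10,11,12,14,15}  [accepting]
'c' @ 2: {7,8,11,12,13,14}
'c' @ 3: {11,12,13,14}
'c' @ 4: {11,12,13,14}
'a' @ 5: {1,2,3,4,5,6,10,11,12,14,15}  [accepting]
'b' @ 6: {7,8}
'a' @ 7: {1,2,3,4,5,6,9,10,11,12,14}  [accepting]
after full input: {1,2,3,4,5,6,9,10,11,12,14}  (accept=1 in)

Answer: ACCEPT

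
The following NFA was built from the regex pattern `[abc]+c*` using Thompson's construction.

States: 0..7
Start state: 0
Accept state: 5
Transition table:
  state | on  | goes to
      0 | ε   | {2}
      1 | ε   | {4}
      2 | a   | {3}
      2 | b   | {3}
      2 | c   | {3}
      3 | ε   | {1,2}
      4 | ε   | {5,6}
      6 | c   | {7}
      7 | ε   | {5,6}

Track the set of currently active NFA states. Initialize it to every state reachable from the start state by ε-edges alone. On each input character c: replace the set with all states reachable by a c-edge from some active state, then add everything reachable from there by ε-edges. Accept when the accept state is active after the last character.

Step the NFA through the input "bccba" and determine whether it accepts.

S₀ = ε-closure({0}) = {0,2}
'b' @ 1: {1,2,3,4,5,6}  [accepting]
'c' @ 2: {1,2,3,4,5,6,7}  [accepting]
'c' @ 3: {1,2,3,4,5,6,7}  [accepting]
'b' @ 4: {1,2,3,4,5,6}  [accepting]
'a' @ 5: {1,2,3,4,5,6}  [accepting]
end set {1,2,3,4,5,6} — state 5 in

Answer: ACCEPT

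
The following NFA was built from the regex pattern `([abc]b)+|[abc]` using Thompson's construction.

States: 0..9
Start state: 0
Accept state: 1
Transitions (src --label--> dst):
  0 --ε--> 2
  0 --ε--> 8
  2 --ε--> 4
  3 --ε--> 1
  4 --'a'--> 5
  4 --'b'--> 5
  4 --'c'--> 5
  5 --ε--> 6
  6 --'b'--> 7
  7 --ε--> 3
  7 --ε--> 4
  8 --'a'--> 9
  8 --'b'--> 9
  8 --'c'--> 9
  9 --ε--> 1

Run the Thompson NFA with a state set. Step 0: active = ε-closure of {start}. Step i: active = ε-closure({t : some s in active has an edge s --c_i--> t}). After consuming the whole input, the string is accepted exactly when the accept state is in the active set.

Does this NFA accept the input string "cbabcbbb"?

Answer: ACCEPT

Derivation:
S₀ = ε-closure({0}) = {0,2,4,8}
'c' @ 1: {1,5,6,9}  [accepting]
'b' @ 2: {1,3,4,7}  [accepting]
'a' @ 3: {5,6}
'b' @ 4: {1,3,4,7}  [accepting]
'c' @ 5: {5,6}
'b' @ 6: {1,3,4,7}  [accepting]
'b' @ 7: {5,6}
'b' @ 8: {1,3,4,7}  [accepting]
after full input: {1,3,4,7}  (accept=1 in)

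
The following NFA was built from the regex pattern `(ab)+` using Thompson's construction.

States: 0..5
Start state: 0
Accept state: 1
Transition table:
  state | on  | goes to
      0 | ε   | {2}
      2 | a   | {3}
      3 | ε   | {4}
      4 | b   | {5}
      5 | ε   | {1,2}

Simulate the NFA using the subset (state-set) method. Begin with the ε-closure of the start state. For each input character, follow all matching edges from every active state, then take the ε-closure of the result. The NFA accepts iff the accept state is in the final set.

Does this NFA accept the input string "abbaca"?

S₀ = ε-closure({0}) = {0,2}
'a' @ 1: {3,4}
'b' @ 2: {1,2,5}  [accepting]
'b' @ 3: {}  — dead — no transitions
rest 'aca' ignored (set empty)
final: {}; accept 1 not in set

Answer: REJECT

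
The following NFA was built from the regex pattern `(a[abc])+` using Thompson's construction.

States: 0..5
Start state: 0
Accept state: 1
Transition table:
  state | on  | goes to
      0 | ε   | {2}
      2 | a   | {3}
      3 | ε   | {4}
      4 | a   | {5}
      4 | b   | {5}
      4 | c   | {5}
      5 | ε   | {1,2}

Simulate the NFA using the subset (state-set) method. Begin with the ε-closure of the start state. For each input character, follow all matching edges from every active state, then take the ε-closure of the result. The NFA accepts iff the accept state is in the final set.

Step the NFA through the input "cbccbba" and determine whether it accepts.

Answer: REJECT

Derivation:
start: ε-closure({0}) = {0,2}
'c' @ 1: {}  — no active states
rest 'bccbba' ignored (set empty)
after full input: {}  (accept=1 not in)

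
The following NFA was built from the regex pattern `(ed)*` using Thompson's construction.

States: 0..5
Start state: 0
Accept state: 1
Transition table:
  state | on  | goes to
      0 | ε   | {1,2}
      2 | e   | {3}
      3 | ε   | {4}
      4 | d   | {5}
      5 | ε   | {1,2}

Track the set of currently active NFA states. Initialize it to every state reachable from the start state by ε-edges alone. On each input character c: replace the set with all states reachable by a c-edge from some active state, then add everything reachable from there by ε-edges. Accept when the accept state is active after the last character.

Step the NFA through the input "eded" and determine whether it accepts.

Answer: ACCEPT

Trace:
S₀ = ε-closure({0}) = {0,1,2}
'e' @ 1: {3,4}
'd' @ 2: {1,2,5}  ✓accept
'e' @ 3: {3,4}
'd' @ 4: {1,2,5}  ✓accept
end set {1,2,5} — state 1 in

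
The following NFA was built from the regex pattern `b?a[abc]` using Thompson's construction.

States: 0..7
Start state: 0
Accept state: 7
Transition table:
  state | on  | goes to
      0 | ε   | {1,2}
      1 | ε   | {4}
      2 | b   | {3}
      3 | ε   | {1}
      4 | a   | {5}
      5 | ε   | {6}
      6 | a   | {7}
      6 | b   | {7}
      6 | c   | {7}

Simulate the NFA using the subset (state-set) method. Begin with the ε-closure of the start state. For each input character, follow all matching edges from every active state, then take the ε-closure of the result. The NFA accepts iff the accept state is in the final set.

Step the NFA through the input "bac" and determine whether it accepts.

initial (ε-close {0}): {0,1,2,4}
'b' @ 1: {1,3,4}
'a' @ 2: {5,6}
'c' @ 3: {7}  (accept∈set)
after full input: {7}  (accept=7 in)

Answer: ACCEPT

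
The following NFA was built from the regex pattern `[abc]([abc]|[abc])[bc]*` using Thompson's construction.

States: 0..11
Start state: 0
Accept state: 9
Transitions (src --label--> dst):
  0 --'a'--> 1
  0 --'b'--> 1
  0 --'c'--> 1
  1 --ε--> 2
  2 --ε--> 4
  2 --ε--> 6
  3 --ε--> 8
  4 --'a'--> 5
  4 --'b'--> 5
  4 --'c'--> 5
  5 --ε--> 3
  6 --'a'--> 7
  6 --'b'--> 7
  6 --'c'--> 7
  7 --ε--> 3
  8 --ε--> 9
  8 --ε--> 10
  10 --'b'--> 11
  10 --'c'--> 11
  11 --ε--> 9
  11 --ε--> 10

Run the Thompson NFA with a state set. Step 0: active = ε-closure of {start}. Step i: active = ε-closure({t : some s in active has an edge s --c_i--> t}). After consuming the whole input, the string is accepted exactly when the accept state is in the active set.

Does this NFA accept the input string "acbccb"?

Answer: ACCEPT

Steps:
start: ε-closure({0}) = {0}
'a' @ 1: {1,2,4,6}
'c' @ 2: {3,5,7,8,9,10}  [accepting]
'b' @ 3: {9,10,11}  [accepting]
'c' @ 4: {9,10,11}  [accepting]
'c' @ 5: {9,10,11}  [accepting]
'b' @ 6: {9,10,11}  [accepting]
final: {9,10,11}; accept 9 in set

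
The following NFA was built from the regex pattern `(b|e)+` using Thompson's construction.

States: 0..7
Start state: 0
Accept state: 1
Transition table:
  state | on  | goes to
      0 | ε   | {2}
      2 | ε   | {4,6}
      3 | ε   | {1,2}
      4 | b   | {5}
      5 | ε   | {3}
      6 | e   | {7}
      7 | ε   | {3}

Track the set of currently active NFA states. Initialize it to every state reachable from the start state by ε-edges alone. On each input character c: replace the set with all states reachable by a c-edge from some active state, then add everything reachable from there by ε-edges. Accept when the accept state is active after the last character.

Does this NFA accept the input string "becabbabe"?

initial (ε-close {0}): {0,2,4,6}
'b' @ 1: {1,2,3,4,5,6}  ✓accept
'e' @ 2: {1,2,3,4,6,7}  ✓accept
'c' @ 3: {}  — state set empty
rest 'abbabe' ignored (set empty)
after full input: {}  (accept=1 not in)

Answer: REJECT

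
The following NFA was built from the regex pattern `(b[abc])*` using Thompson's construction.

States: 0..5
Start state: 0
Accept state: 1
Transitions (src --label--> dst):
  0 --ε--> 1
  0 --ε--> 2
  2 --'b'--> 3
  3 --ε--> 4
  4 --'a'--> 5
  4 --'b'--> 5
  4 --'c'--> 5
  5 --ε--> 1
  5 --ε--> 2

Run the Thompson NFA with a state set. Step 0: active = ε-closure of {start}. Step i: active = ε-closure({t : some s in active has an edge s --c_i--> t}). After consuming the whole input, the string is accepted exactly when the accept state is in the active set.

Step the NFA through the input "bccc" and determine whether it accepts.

S₀ = ε-closure({0}) = {0,1,2}
'b' @ 1: {3,4}
'c' @ 2: {1,2,5}  ✓accept
'c' @ 3: {}  — dead — no transitions
rest 'c' ignored (set empty)
end set {} — state 1 not in

Answer: REJECT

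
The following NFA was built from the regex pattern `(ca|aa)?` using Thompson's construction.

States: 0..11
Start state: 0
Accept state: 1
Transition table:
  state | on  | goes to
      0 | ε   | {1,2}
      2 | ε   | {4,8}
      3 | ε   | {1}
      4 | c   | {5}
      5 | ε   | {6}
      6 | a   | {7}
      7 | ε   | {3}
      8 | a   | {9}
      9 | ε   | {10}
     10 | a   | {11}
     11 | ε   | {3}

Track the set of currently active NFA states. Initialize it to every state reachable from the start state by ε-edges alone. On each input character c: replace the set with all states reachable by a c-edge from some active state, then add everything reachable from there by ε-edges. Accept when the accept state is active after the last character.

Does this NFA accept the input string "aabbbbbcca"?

initial (ε-close {0}): {0,1,2,4,8}
'a' @ 1: {9,10}
'a' @ 2: {1,3,11}  ✓accept
'b' @ 3: {}  — no active states
rest 'bbbbcca' ignored (set empty)
end set {} — state 1 not in

Answer: REJECT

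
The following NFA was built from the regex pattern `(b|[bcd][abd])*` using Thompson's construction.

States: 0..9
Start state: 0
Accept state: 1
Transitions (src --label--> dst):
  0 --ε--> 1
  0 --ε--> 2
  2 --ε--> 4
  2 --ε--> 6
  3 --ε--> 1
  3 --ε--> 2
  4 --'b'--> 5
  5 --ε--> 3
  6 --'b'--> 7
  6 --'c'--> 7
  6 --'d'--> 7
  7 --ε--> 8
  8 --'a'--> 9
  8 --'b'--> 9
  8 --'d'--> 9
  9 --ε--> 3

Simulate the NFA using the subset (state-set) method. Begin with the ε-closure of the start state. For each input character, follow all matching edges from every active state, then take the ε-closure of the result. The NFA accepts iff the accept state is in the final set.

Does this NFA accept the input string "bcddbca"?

Answer: ACCEPT

Trace:
initial (ε-close {0}): {0,1,2,4,6}
'b' @ 1: {1,2,3,4,5,6,7,8}  [accepting]
'c' @ 2: {7,8}
'd' @ 3: {1,2,3,4,6,9}  [accepting]
'd' @ 4: {7,8}
'b' @ 5: {1,2,3,4,6,9}  [accepting]
'c' @ 6: {7,8}
'a' @ 7: {1,2,3,4,6,9}  [accepting]
end set {1,2,3,4,6,9} — state 1 in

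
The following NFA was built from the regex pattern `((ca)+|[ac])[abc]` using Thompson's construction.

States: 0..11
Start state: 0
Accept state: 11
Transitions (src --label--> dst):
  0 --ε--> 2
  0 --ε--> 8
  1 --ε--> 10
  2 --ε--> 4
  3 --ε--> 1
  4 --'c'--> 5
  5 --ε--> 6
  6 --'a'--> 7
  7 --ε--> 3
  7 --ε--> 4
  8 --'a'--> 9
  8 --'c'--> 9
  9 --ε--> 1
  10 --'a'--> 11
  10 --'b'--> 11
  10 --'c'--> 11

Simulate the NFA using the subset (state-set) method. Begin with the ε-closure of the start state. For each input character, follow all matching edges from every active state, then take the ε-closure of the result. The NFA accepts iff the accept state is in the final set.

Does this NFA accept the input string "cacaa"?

start: ε-closure({0}) = {0,2,4,8}
'c' @ 1: {1,5,6,9,10}
'a' @ 2: {1,3,4,7,10,11}  [accepting]
'c' @ 3: {5,6,11}  [accepting]
'a' @ 4: {1,3,4,7,10}
'a' @ 5: {11}  [accepting]
final: {11}; accept 11 in set

Answer: ACCEPT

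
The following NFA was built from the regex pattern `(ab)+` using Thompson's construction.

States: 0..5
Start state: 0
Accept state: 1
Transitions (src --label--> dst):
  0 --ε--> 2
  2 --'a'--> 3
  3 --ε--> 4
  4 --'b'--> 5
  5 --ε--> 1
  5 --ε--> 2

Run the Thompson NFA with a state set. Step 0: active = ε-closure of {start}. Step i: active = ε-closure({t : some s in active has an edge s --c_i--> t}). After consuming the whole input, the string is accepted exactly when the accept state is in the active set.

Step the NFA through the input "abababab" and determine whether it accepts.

Answer: ACCEPT

Derivation:
start: ε-closure({0}) = {0,2}
'a' @ 1: {3,4}
'b' @ 2: {1,2,5}  (accept∈set)
'a' @ 3: {3,4}
'b' @ 4: {1,2,5}  (accept∈set)
'a' @ 5: {3,4}
'b' @ 6: {1,2,5}  (accept∈set)
'a' @ 7: {3,4}
'b' @ 8: {1,2,5}  (accept∈set)
final: {1,2,5}; accept 1 in set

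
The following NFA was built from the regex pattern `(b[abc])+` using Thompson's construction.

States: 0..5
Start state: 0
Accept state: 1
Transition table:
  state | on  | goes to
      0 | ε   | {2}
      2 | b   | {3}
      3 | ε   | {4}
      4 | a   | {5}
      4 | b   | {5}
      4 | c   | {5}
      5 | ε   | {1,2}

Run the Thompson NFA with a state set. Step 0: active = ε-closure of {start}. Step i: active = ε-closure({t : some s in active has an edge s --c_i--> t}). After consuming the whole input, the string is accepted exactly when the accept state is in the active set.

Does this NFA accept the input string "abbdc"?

Answer: REJECT

Derivation:
start: ε-closure({0}) = {0,2}
'a' @ 1: {}  — state set empty
rest 'bbdc' ignored (set empty)
after full input: {}  (accept=1 not in)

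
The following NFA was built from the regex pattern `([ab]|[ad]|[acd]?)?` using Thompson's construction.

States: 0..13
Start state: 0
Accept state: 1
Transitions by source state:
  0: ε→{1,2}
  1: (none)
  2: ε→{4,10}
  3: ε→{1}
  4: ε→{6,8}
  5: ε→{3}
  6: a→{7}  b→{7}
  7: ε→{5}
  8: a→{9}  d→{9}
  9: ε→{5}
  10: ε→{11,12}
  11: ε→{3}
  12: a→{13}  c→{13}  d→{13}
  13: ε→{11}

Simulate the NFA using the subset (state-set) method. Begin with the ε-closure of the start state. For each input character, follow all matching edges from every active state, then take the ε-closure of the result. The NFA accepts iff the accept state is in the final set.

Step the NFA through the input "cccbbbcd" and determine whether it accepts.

Answer: REJECT

Trace:
initial (ε-close {0}): {0,1,2,3,4,6,8,10,11,12}
'c' @ 1: {1,3,11,13}  (accept∈set)
'c' @ 2: {}  — no active states
rest 'cbbbcd' ignored (set empty)
final: {}; accept 1 not in set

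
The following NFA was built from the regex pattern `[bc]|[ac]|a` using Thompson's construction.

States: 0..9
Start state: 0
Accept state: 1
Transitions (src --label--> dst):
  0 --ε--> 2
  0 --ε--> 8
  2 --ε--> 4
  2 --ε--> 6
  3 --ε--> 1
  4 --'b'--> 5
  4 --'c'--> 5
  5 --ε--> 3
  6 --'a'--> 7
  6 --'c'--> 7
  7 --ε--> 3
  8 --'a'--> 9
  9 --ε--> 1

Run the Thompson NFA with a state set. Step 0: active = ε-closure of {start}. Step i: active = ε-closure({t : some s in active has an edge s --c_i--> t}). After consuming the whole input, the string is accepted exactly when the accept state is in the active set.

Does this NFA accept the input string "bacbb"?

Answer: REJECT

Trace:
initial (ε-close {0}): {0,2,4,6,8}
'b' @ 1: {1,3,5}  [accepting]
'a' @ 2: {}  — dead — no transitions
rest 'cbb' ignored (set empty)
end set {} — state 1 not in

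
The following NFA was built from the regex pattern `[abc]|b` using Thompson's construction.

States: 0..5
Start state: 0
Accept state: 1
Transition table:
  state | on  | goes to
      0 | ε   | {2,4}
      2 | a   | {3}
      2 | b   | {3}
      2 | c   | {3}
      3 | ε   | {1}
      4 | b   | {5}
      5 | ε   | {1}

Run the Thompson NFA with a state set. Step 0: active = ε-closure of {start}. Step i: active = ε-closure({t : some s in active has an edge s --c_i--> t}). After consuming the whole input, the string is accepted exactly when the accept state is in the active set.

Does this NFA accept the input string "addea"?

initial (ε-close {0}): {0,2,4}
'a' @ 1: {1,3}  ✓accept
'd' @ 2: {}  — no active states
rest 'dea' ignored (set empty)
after full input: {}  (accept=1 not in)

Answer: REJECT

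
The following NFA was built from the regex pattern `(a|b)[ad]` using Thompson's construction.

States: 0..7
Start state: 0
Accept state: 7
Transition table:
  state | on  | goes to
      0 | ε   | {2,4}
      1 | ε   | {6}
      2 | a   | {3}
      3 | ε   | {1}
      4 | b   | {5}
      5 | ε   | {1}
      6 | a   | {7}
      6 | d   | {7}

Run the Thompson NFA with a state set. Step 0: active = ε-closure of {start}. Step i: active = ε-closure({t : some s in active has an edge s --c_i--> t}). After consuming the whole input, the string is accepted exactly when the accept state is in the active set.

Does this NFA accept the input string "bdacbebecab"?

S₀ = ε-closure({0}) = {0,2,4}
'b' @ 1: {1,5,6}
'd' @ 2: {7}  [accepting]
'a' @ 3: {}  — state set empty
rest 'cbebecab' ignored (set empty)
end set {} — state 7 not in

Answer: REJECT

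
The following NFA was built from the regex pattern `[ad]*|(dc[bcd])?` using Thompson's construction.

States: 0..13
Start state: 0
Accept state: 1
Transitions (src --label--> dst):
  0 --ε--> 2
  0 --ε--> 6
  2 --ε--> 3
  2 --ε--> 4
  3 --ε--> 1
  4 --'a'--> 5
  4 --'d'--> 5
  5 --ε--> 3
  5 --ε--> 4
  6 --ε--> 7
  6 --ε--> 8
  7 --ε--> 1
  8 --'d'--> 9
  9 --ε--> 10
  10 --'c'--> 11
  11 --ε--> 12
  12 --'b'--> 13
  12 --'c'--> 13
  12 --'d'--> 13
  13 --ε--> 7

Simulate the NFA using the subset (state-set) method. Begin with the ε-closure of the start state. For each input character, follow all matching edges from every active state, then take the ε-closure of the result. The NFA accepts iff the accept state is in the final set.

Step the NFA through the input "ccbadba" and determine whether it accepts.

initial (ε-close {0}): {0,1,2,3,4,6,7,8}
'c' @ 1: {}  — dead — no transitions
rest 'cbadba' ignored (set empty)
final: {}; accept 1 not in set

Answer: REJECT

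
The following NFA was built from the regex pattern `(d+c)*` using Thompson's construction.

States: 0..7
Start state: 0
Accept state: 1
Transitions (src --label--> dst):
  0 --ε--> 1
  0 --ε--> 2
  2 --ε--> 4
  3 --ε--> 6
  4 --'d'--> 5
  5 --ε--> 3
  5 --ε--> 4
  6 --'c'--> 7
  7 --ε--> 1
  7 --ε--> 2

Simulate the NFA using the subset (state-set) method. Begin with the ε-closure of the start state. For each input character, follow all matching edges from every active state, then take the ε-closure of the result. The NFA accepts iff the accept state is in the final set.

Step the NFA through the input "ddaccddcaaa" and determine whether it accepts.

Answer: REJECT

Derivation:
initial (ε-close {0}): {0,1,2,4}
'd' @ 1: {3,4,5,6}
'd' @ 2: {3,4,5,6}
'a' @ 3: {}  — state set empty
rest 'ccddcaaa' ignored (set empty)
final: {}; accept 1 not in set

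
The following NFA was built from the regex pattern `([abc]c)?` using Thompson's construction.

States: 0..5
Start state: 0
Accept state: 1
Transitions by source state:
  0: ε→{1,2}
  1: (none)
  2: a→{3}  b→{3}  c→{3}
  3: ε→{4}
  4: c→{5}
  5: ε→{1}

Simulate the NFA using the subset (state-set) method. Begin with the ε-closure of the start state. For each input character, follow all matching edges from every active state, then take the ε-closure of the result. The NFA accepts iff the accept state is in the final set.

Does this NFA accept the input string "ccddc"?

Answer: REJECT

Derivation:
S₀ = ε-closure({0}) = {0,1,2}
'c' @ 1: {3,4}
'c' @ 2: {1,5}  ✓accept
'd' @ 3: {}  — dead — no transitions
rest 'dc' ignored (set empty)
end set {} — state 1 not in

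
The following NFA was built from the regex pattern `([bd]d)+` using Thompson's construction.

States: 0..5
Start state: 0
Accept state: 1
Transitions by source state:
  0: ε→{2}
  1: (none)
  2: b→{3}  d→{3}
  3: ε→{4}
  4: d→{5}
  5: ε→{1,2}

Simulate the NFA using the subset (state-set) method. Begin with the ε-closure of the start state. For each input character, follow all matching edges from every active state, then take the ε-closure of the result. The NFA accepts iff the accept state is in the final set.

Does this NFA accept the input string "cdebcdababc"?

start: ε-closure({0}) = {0,2}
'c' @ 1: {}  — state set empty
rest 'debcdababc' ignored (set empty)
final: {}; accept 1 not in set

Answer: REJECT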